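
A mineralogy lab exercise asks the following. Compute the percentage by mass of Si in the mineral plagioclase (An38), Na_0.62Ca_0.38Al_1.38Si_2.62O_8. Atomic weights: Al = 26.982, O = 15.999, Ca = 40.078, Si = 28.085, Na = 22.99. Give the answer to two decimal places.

Molar mass of Na_0.62Ca_0.38Al_1.38Si_2.62O_8: 0.62*22.99 + 0.38*40.078 + 1.38*26.982 + 2.62*28.085 + 8*15.999 = 268.293 g/mol.
Mass of Si per formula unit: 2.62 × 28.085 = 73.583 g.
Weight fraction Si = 73.583 / 268.293 = 0.2743.

27.43 weight percent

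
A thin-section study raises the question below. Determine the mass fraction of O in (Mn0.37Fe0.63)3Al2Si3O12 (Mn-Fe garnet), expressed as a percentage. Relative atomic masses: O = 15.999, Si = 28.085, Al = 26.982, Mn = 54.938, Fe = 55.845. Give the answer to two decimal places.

38.65 weight percent

Molar mass of (Mn0.37Fe0.63)3Al2Si3O12: 1.11*54.938 + 1.89*55.845 + 2*26.982 + 3*28.085 + 12*15.999 = 496.735 g/mol.
Mass of O per formula unit: 12 × 15.999 = 191.988 g.
Weight fraction O = 191.988 / 496.735 = 0.3865.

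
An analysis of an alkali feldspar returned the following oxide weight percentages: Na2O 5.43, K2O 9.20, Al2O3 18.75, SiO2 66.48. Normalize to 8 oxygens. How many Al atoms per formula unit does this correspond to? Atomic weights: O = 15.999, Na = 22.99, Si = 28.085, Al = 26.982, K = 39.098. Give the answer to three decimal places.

5.43 wt% Na2O ÷ 61.979 g/mol = 0.08761 mol, giving 0.17522 Na and 0.08761 O.
9.20 wt% K2O ÷ 94.195 g/mol = 0.09767 mol, giving 0.19534 K and 0.09767 O.
18.75 wt% Al2O3 ÷ 101.961 g/mol = 0.18389 mol, giving 0.36778 Al and 0.55167 O.
66.48 wt% SiO2 ÷ 60.083 g/mol = 1.10647 mol, giving 1.10647 Si and 2.21294 O.
Oxygen sums to 2.94989; scaling by 8/2.94989 = 2.71197 puts the formula on 8 O.
Al: 0.36778 × 2.71197 = 0.997 atoms per formula unit.

0.997 Al apfu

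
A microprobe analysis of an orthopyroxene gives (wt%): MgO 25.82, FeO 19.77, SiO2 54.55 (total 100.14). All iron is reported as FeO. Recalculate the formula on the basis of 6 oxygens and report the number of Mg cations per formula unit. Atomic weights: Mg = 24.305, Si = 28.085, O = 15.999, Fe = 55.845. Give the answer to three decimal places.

MgO (M=40.304): mol = 0.64063; Mg = 0.64063, O = 0.64063.
FeO (M=71.844): mol = 0.27518; Fe = 0.27518, O = 0.27518.
SiO2 (M=60.083): mol = 0.90791; Si = 0.90791, O = 1.81582.
ΣO = 2.73163; factor = 6/ΣO = 2.19649.
Mg apfu = 0.64063 × 2.19649 = 1.407.

1.407 Mg apfu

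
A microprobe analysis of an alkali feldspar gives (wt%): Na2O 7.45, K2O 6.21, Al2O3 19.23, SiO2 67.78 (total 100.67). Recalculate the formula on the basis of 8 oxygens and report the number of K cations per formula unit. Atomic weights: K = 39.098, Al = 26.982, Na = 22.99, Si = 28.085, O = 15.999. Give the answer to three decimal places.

Na2O (M=61.979): mol = 0.12020; Na = 0.24040, O = 0.12020.
K2O (M=94.195): mol = 0.06593; K = 0.13186, O = 0.06593.
Al2O3 (M=101.961): mol = 0.18860; Al = 0.37720, O = 0.56580.
SiO2 (M=60.083): mol = 1.12811; Si = 1.12811, O = 2.25622.
ΣO = 3.00815; factor = 8/ΣO = 2.65944.
K apfu = 0.13186 × 2.65944 = 0.351.

0.351 K apfu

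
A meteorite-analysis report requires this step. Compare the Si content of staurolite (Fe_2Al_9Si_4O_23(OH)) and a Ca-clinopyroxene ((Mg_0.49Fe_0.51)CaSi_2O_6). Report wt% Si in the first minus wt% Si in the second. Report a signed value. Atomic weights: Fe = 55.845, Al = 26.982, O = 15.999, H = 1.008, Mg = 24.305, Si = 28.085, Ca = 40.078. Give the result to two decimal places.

First mineral: 112.340 g Si in 851.852 g formula = 13.19 wt% Si.
Second mineral: 56.170 g Si in 232.632 g formula = 24.15 wt% Si.
13.19% − 24.15% gives a difference of -10.96 percentage points.

-10.96 percentage points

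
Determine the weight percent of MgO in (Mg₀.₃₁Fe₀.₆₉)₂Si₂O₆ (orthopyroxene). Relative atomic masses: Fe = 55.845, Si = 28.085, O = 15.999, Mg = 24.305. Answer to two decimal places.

10.23 wt%

Molar mass of (Mg₀.₃₁Fe₀.₆₉)₂Si₂O₆ = 0.62*24.305 + 1.38*55.845 + 2*28.085 + 6*15.999 = 244.299 g/mol.
Each formula unit contains 0.62 Mg, equivalent to 0.62/1 = 0.6200 mol MgO.
M(MgO) = 1×24.305 + 1×15.999 = 40.304 g/mol.
Mass of MgO per formula unit = 0.6200 × 40.304 = 24.988 g.
MgO wt% = 24.988 / 244.299 × 100 = 10.23%.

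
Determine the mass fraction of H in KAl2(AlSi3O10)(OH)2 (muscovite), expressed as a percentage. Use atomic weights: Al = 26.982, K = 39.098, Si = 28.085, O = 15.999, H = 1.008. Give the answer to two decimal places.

0.51 weight percent

Molar mass of KAl2(AlSi3O10)(OH)2: 1×39.098 + 3×26.982 + 3×28.085 + 12×15.999 + 2×1.008 = 398.303 g/mol.
Mass of H per formula unit: 2 × 1.008 = 2.016 g.
Weight fraction H = 2.016 / 398.303 = 0.0051.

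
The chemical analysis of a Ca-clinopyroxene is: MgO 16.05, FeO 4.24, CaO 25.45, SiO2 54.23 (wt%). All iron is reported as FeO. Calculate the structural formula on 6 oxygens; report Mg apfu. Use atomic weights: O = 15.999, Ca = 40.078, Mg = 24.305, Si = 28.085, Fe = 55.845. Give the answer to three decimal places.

0.880 Mg apfu

MgO (M=40.304): mol = 0.39822; Mg = 0.39822, O = 0.39822.
FeO (M=71.844): mol = 0.05902; Fe = 0.05902, O = 0.05902.
CaO (M=56.077): mol = 0.45384; Ca = 0.45384, O = 0.45384.
SiO2 (M=60.083): mol = 0.90258; Si = 0.90258, O = 1.80516.
ΣO = 2.71624; factor = 6/ΣO = 2.20894.
Mg apfu = 0.39822 × 2.20894 = 0.880.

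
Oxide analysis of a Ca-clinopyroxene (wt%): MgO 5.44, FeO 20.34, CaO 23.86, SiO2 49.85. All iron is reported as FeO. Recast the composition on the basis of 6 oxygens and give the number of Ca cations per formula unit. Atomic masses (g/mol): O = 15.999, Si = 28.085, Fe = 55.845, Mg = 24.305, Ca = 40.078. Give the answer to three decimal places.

MgO: 5.44/40.304 = 0.13497 mol → 0.13497 mol Mg, 0.13497 mol O.
FeO: 20.34/71.844 = 0.28311 mol → 0.28311 mol Fe, 0.28311 mol O.
CaO: 23.86/56.077 = 0.42549 mol → 0.42549 mol Ca, 0.42549 mol O.
SiO2: 49.85/60.083 = 0.82969 mol → 0.82969 mol Si, 1.65938 mol O.
Total oxygen = 2.50295 mol. Normalization factor = 6/2.50295 = 2.39717.
Ca per 6 O = 0.42549 × 2.39717 = 1.020.

1.020 Ca apfu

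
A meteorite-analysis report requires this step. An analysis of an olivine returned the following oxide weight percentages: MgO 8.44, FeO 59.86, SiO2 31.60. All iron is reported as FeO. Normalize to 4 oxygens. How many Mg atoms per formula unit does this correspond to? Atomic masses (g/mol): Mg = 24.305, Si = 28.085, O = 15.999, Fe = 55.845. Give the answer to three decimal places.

0.400 Mg apfu

MgO (M=40.304): mol = 0.20941; Mg = 0.20941, O = 0.20941.
FeO (M=71.844): mol = 0.83319; Fe = 0.83319, O = 0.83319.
SiO2 (M=60.083): mol = 0.52594; Si = 0.52594, O = 1.05188.
ΣO = 2.09448; factor = 4/ΣO = 1.90978.
Mg apfu = 0.20941 × 1.90978 = 0.400.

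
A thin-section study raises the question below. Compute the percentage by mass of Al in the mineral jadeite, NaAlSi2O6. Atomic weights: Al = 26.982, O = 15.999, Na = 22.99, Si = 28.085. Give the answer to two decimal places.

13.35 wt%

M(NaAlSi2O6) = 202.136 g/mol.
Al contributes 1 × 26.982 = 26.982 g per mole.
26.982/202.136 = 0.1335 → 13.35%.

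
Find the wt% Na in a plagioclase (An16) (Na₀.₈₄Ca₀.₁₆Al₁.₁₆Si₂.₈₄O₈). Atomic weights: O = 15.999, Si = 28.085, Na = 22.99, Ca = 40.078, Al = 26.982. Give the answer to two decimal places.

7.29 weight percent

M(Na₀.₈₄Ca₀.₁₆Al₁.₁₆Si₂.₈₄O₈) = 264.777 g/mol.
Na contributes 0.84 × 22.99 = 19.312 g per mole.
19.312/264.777 = 0.0729 → 7.29%.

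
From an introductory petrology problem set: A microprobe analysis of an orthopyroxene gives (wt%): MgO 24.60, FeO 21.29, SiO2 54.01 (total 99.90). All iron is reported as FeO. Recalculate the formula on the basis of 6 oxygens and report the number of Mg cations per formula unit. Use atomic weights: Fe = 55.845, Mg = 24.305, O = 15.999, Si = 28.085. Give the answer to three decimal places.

1.354 Mg apfu

MgO (M=40.304): mol = 0.61036; Mg = 0.61036, O = 0.61036.
FeO (M=71.844): mol = 0.29634; Fe = 0.29634, O = 0.29634.
SiO2 (M=60.083): mol = 0.89892; Si = 0.89892, O = 1.79784.
ΣO = 2.70454; factor = 6/ΣO = 2.21849.
Mg apfu = 0.61036 × 2.21849 = 1.354.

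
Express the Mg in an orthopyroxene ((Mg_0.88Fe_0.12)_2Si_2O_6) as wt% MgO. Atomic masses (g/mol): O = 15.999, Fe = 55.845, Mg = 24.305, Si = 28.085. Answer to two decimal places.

M((Mg_0.88Fe_0.12)_2Si_2O_6) = 208.344 g/mol; M(MgO) = 40.304 g/mol.
Moles MgO per formula unit = 1.76 Mg ÷ 1 = 1.7600.
MgO fraction = (1.7600 × 40.304) / 208.344 = 70.935/208.344 = 0.3405.

34.05 wt%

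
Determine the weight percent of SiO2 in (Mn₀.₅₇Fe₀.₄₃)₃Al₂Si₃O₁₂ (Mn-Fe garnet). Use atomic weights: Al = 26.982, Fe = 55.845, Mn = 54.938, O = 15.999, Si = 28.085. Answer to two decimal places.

M((Mn₀.₅₇Fe₀.₄₃)₃Al₂Si₃O₁₂) = 496.191 g/mol; M(SiO2) = 60.083 g/mol.
Moles SiO2 per formula unit = 3 Si ÷ 1 = 3.0000.
SiO2 fraction = (3.0000 × 60.083) / 496.191 = 180.249/496.191 = 0.3633.

36.33 wt%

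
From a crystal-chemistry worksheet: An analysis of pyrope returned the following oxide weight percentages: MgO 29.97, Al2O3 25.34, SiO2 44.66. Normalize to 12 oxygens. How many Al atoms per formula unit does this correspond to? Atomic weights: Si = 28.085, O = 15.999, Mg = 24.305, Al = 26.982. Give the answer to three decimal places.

2.004 Al apfu

29.97 wt% MgO ÷ 40.304 g/mol = 0.74360 mol, giving 0.74360 Mg and 0.74360 O.
25.34 wt% Al2O3 ÷ 101.961 g/mol = 0.24853 mol, giving 0.49706 Al and 0.74559 O.
44.66 wt% SiO2 ÷ 60.083 g/mol = 0.74331 mol, giving 0.74331 Si and 1.48662 O.
Oxygen sums to 2.97581; scaling by 12/2.97581 = 4.03252 puts the formula on 12 O.
Al: 0.49706 × 4.03252 = 2.004 atoms per formula unit.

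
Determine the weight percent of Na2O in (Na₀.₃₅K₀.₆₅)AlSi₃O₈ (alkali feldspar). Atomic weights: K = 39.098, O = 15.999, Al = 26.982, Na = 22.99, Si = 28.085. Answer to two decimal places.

Molar mass of (Na₀.₃₅K₀.₆₅)AlSi₃O₈ = 0.35·22.99 + 0.65·39.098 + 1·26.982 + 3·28.085 + 8·15.999 = 272.689 g/mol.
Each formula unit contains 0.35 Na, equivalent to 0.35/2 = 0.1750 mol Na2O.
M(Na2O) = 2×22.99 + 1×15.999 = 61.979 g/mol.
Mass of Na2O per formula unit = 0.1750 × 61.979 = 10.846 g.
Na2O wt% = 10.846 / 272.689 × 100 = 3.98%.

3.98 wt%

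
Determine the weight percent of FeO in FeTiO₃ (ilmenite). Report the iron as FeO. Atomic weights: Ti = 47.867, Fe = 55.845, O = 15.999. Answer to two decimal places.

Formula mass = 151.709 g/mol.
1 Fe → 1.0000 mol FeO per formula unit; M(FeO) = 71.844, so FeO mass = 71.844 g.
71.844/151.709 × 100 = 47.36 wt%.

47.36 wt%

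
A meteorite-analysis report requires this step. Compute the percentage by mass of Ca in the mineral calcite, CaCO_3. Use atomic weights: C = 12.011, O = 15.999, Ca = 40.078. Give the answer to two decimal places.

40.04 weight percent

Molar mass of CaCO_3: 1×40.078 + 1×12.011 + 3×15.999 = 100.086 g/mol.
Mass of Ca per formula unit: 1 × 40.078 = 40.078 g.
Weight fraction Ca = 40.078 / 100.086 = 0.4004.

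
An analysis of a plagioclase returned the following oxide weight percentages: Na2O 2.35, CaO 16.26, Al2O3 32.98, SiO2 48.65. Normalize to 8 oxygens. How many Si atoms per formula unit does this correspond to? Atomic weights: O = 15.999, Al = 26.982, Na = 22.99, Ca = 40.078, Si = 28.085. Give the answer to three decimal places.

2.220 Si apfu

Na2O: 2.35/61.979 = 0.03792 mol → 0.07584 mol Na, 0.03792 mol O.
CaO: 16.26/56.077 = 0.28996 mol → 0.28996 mol Ca, 0.28996 mol O.
Al2O3: 32.98/101.961 = 0.32346 mol → 0.64692 mol Al, 0.97038 mol O.
SiO2: 48.65/60.083 = 0.80971 mol → 0.80971 mol Si, 1.61942 mol O.
Total oxygen = 2.91768 mol. Normalization factor = 8/2.91768 = 2.74190.
Si per 8 O = 0.80971 × 2.74190 = 2.220.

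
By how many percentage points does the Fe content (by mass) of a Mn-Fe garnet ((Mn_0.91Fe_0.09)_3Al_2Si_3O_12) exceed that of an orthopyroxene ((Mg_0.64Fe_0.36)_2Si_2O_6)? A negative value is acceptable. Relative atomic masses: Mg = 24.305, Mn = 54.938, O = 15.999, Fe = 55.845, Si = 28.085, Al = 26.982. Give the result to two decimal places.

-14.95 percentage points

Fe in (Mn_0.91Fe_0.09)_3Al_2Si_3O_12: molar mass 495.266 g/mol; 0.27×55.845 = 15.078 g → 3.04 wt%.
Fe in (Mg_0.64Fe_0.36)_2Si_2O_6: molar mass 223.483 g/mol; 0.72×55.845 = 40.208 g → 17.99 wt%.
Difference = 3.04 − 17.99 = -14.95 percentage points.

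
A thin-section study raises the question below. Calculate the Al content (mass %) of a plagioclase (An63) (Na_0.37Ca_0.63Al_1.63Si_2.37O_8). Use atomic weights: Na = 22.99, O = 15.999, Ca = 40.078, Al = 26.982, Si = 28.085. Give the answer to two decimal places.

M(Na_0.37Ca_0.63Al_1.63Si_2.37O_8) = 272.290 g/mol.
Al contributes 1.63 × 26.982 = 43.981 g per mole.
43.981/272.290 = 0.1615 → 16.15%.

16.15 mass %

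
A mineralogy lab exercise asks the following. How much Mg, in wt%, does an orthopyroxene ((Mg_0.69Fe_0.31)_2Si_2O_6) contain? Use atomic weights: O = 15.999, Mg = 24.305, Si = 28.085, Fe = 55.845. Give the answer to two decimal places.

M((Mg_0.69Fe_0.31)_2Si_2O_6) = 220.329 g/mol.
Mg contributes 1.38 × 24.305 = 33.541 g per mole.
33.541/220.329 = 0.1522 → 15.22%.

15.22 wt%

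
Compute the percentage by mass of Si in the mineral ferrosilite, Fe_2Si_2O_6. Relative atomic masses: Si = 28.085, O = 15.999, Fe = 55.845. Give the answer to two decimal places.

Formula mass = 2×55.845 + 2×28.085 + 6×15.999 = 263.854 g/mol, of which 56.170 g is Si.
So Si makes up 56.170/263.854 = 0.2129 of the mass, i.e. 21.29%.

21.29 mass %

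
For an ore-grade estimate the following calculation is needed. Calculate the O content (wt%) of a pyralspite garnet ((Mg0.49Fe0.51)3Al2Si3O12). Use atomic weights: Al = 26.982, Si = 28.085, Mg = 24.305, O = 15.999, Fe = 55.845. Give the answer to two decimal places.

42.53 wt%

Formula mass = 1.47*24.305 + 1.53*55.845 + 2*26.982 + 3*28.085 + 12*15.999 = 451.378 g/mol, of which 191.988 g is O.
So O makes up 191.988/451.378 = 0.4253 of the mass, i.e. 42.53%.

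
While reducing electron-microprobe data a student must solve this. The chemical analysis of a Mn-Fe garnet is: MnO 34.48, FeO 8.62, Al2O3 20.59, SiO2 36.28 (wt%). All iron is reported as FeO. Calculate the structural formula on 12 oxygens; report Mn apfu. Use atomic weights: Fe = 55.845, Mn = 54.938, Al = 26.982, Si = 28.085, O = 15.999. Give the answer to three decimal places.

2.411 Mn apfu

MnO (M=70.937): mol = 0.48607; Mn = 0.48607, O = 0.48607.
FeO (M=71.844): mol = 0.11998; Fe = 0.11998, O = 0.11998.
Al2O3 (M=101.961): mol = 0.20194; Al = 0.40388, O = 0.60582.
SiO2 (M=60.083): mol = 0.60383; Si = 0.60383, O = 1.20766.
ΣO = 2.41953; factor = 12/ΣO = 4.95964.
Mn apfu = 0.48607 × 4.95964 = 2.411.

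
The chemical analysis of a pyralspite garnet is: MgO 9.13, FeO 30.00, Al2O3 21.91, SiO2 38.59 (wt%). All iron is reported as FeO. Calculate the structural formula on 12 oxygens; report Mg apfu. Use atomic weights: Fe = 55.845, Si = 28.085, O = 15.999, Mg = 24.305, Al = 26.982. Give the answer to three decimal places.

1.056 Mg apfu

9.13 wt% MgO ÷ 40.304 g/mol = 0.22653 mol, giving 0.22653 Mg and 0.22653 O.
30.00 wt% FeO ÷ 71.844 g/mol = 0.41757 mol, giving 0.41757 Fe and 0.41757 O.
21.91 wt% Al2O3 ÷ 101.961 g/mol = 0.21489 mol, giving 0.42978 Al and 0.64467 O.
38.59 wt% SiO2 ÷ 60.083 g/mol = 0.64228 mol, giving 0.64228 Si and 1.28456 O.
Oxygen sums to 2.57333; scaling by 12/2.57333 = 4.66322 puts the formula on 12 O.
Mg: 0.22653 × 4.66322 = 1.056 atoms per formula unit.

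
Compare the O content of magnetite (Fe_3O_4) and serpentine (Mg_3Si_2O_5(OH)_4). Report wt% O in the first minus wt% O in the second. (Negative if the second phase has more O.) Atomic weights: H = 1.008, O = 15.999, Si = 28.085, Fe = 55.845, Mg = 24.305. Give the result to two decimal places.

-24.32 percentage points

First mineral: 63.996 g O in 231.531 g formula = 27.64 wt% O.
Second mineral: 143.991 g O in 277.108 g formula = 51.96 wt% O.
27.64% − 51.96% gives a difference of -24.32 percentage points.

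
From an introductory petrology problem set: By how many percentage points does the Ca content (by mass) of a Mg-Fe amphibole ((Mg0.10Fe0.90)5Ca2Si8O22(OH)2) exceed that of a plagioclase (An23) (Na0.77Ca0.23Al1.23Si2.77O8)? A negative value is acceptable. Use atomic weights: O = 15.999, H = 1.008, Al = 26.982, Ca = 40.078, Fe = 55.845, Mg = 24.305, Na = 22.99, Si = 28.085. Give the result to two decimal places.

Ca in (Mg0.10Fe0.90)5Ca2Si8O22(OH)2: molar mass 954.283 g/mol; 2×40.078 = 80.156 g → 8.40 wt%.
Ca in Na0.77Ca0.23Al1.23Si2.77O8: molar mass 265.896 g/mol; 0.23×40.078 = 9.218 g → 3.47 wt%.
Difference = 8.40 − 3.47 = 4.93 percentage points.

4.93 percentage points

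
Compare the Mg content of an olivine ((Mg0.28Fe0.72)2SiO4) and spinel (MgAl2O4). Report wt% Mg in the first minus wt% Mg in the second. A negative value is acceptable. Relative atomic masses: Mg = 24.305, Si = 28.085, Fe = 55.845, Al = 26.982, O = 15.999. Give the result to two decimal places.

-9.77 percentage points

M((Mg0.28Fe0.72)2SiO4) = 186.109 g/mol, so wt% Mg = 13.611/186.109 × 100 = 7.31%.
M(MgAl2O4) = 142.265 g/mol, so wt% Mg = 24.305/142.265 × 100 = 17.08%.
7.31 − 17.08 = -9.77 pp.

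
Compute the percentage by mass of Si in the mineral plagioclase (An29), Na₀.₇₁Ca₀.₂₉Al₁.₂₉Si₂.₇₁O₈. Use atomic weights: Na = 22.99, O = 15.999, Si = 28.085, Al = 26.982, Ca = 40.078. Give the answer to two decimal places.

28.52 wt%

M(Na₀.₇₁Ca₀.₂₉Al₁.₂₉Si₂.₇₁O₈) = 266.855 g/mol.
Si contributes 2.71 × 28.085 = 76.110 g per mole.
76.110/266.855 = 0.2852 → 28.52%.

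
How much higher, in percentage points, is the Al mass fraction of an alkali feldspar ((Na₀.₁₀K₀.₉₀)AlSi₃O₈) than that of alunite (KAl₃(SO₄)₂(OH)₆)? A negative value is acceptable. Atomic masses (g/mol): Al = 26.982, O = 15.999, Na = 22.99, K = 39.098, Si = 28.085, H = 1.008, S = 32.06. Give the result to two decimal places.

-9.79 percentage points

Al in (Na₀.₁₀K₀.₉₀)AlSi₃O₈: molar mass 276.716 g/mol; 1×26.982 = 26.982 g → 9.75 wt%.
Al in KAl₃(SO₄)₂(OH)₆: molar mass 414.198 g/mol; 3×26.982 = 80.946 g → 19.54 wt%.
Difference = 9.75 − 19.54 = -9.79 percentage points.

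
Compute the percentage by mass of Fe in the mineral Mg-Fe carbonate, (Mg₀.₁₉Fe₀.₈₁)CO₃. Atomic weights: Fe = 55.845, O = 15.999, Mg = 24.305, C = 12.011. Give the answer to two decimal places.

41.17 wt%

Formula mass = 0.19·24.305 + 0.81·55.845 + 1·12.011 + 3·15.999 = 109.860 g/mol, of which 45.234 g is Fe.
So Fe makes up 45.234/109.860 = 0.4117 of the mass, i.e. 41.17%.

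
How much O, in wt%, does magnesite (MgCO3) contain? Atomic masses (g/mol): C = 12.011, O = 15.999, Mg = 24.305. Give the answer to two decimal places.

56.93 wt%

Formula mass = 1·24.305 + 1·12.011 + 3·15.999 = 84.313 g/mol, of which 47.997 g is O.
So O makes up 47.997/84.313 = 0.5693 of the mass, i.e. 56.93%.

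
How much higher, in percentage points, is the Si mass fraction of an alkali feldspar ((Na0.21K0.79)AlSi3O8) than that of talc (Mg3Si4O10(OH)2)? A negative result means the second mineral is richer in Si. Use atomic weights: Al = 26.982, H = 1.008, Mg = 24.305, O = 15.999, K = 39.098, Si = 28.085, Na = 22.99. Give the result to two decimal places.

Si in (Na0.21K0.79)AlSi3O8: molar mass 274.944 g/mol; 3×28.085 = 84.255 g → 30.64 wt%.
Si in Mg3Si4O10(OH)2: molar mass 379.259 g/mol; 4×28.085 = 112.340 g → 29.62 wt%.
Difference = 30.64 − 29.62 = 1.02 percentage points.

1.02 percentage points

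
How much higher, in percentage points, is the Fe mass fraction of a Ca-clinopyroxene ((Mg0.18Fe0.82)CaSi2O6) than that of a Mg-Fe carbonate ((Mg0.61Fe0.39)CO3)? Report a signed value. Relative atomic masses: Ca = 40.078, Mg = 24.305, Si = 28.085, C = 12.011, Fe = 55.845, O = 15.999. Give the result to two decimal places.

-3.65 percentage points

M((Mg0.18Fe0.82)CaSi2O6) = 242.410 g/mol, so wt% Fe = 45.793/242.410 × 100 = 18.89%.
M((Mg0.61Fe0.39)CO3) = 96.614 g/mol, so wt% Fe = 21.780/96.614 × 100 = 22.54%.
18.89 − 22.54 = -3.65 pp.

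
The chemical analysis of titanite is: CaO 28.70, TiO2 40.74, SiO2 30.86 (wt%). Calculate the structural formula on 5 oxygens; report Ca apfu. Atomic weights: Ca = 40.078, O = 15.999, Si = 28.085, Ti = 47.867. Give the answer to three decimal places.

CaO: 28.70/56.077 = 0.51180 mol → 0.51180 mol Ca, 0.51180 mol O.
TiO2: 40.74/79.865 = 0.51011 mol → 0.51011 mol Ti, 1.02022 mol O.
SiO2: 30.86/60.083 = 0.51362 mol → 0.51362 mol Si, 1.02724 mol O.
Total oxygen = 2.55926 mol. Normalization factor = 5/2.55926 = 1.95369.
Ca per 5 O = 0.51180 × 1.95369 = 1.000.

1.000 Ca apfu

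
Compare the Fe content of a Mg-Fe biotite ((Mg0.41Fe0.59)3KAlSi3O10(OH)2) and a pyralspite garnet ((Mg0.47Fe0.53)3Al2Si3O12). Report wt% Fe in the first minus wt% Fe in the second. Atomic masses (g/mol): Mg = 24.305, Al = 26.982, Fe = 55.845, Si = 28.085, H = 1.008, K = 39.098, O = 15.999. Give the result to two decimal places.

1.30 percentage points

First mineral: 98.846 g Fe in 473.080 g formula = 20.89 wt% Fe.
Second mineral: 88.794 g Fe in 453.271 g formula = 19.59 wt% Fe.
20.89% − 19.59% gives a difference of 1.30 percentage points.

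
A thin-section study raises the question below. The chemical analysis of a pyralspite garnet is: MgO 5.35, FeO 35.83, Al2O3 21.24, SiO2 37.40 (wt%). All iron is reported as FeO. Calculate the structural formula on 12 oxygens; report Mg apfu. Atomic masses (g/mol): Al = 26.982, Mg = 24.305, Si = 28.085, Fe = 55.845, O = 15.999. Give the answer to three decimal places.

MgO (M=40.304): mol = 0.13274; Mg = 0.13274, O = 0.13274.
FeO (M=71.844): mol = 0.49872; Fe = 0.49872, O = 0.49872.
Al2O3 (M=101.961): mol = 0.20831; Al = 0.41662, O = 0.62493.
SiO2 (M=60.083): mol = 0.62247; Si = 0.62247, O = 1.24494.
ΣO = 2.50133; factor = 12/ΣO = 4.79745.
Mg apfu = 0.13274 × 4.79745 = 0.637.

0.637 Mg apfu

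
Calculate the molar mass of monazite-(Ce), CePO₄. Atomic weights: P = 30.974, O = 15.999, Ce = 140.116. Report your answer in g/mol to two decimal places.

Ce: 1 × 140.116 = 140.1160
P: 1 × 30.974 = 30.9740
O: 4 × 15.999 = 63.9960
Summing the contributions gives the formula mass.

235.09 g/mol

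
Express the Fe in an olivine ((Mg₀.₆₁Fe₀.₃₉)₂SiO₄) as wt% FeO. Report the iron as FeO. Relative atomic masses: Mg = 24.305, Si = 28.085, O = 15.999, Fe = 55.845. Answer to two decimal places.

Formula mass = 165.292 g/mol.
0.78 Fe → 0.7800 mol FeO per formula unit; M(FeO) = 71.844, so FeO mass = 56.038 g.
56.038/165.292 × 100 = 33.90 wt%.

33.90 wt%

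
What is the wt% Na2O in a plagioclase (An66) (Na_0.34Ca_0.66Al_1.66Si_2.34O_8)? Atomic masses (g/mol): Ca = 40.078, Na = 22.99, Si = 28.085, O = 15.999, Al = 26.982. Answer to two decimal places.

M(Na_0.34Ca_0.66Al_1.66Si_2.34O_8) = 272.769 g/mol; M(Na2O) = 61.979 g/mol.
Moles Na2O per formula unit = 0.34 Na ÷ 2 = 0.1700.
Na2O fraction = (0.1700 × 61.979) / 272.769 = 10.536/272.769 = 0.0386.

3.86 wt%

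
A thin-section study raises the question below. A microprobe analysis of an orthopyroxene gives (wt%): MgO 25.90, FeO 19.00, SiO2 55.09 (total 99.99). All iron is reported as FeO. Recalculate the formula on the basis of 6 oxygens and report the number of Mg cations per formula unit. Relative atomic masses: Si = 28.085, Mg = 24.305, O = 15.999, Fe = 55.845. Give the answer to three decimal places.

MgO: 25.90/40.304 = 0.64262 mol → 0.64262 mol Mg, 0.64262 mol O.
FeO: 19.00/71.844 = 0.26446 mol → 0.26446 mol Fe, 0.26446 mol O.
SiO2: 55.09/60.083 = 0.91690 mol → 0.91690 mol Si, 1.83380 mol O.
Total oxygen = 2.74088 mol. Normalization factor = 6/2.74088 = 2.18908.
Mg per 6 O = 0.64262 × 2.18908 = 1.407.

1.407 Mg apfu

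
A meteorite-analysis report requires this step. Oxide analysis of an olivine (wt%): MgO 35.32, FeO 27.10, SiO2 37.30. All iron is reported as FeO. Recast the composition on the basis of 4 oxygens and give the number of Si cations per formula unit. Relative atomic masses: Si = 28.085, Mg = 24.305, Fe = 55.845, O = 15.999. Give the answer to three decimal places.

0.995 Si apfu

MgO: 35.32/40.304 = 0.87634 mol → 0.87634 mol Mg, 0.87634 mol O.
FeO: 27.10/71.844 = 0.37721 mol → 0.37721 mol Fe, 0.37721 mol O.
SiO2: 37.30/60.083 = 0.62081 mol → 0.62081 mol Si, 1.24162 mol O.
Total oxygen = 2.49517 mol. Normalization factor = 4/2.49517 = 1.60310.
Si per 4 O = 0.62081 × 1.60310 = 0.995.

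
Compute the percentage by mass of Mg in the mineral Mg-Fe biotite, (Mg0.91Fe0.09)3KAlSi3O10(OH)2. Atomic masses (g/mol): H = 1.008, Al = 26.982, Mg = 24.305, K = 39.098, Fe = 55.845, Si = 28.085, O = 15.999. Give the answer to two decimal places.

15.58 weight percent

Molar mass of (Mg0.91Fe0.09)3KAlSi3O10(OH)2: 2.73×24.305 + 0.27×55.845 + 1×39.098 + 1×26.982 + 3×28.085 + 12×15.999 + 2×1.008 = 425.770 g/mol.
Mass of Mg per formula unit: 2.73 × 24.305 = 66.353 g.
Weight fraction Mg = 66.353 / 425.770 = 0.1558.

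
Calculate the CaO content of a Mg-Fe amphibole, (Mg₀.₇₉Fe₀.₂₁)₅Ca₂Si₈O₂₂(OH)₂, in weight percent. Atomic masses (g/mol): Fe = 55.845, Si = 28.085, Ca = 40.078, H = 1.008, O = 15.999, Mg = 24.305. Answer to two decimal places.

13.27 wt%

Formula mass = 845.470 g/mol.
2 Ca → 2.0000 mol CaO per formula unit; M(CaO) = 56.077, so CaO mass = 112.154 g.
112.154/845.470 × 100 = 13.27 wt%.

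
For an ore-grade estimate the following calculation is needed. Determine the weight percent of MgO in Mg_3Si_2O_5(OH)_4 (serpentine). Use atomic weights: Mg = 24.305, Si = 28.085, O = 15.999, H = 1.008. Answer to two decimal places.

43.63 wt%

M(Mg_3Si_2O_5(OH)_4) = 277.108 g/mol; M(MgO) = 40.304 g/mol.
Moles MgO per formula unit = 3 Mg ÷ 1 = 3.0000.
MgO fraction = (3.0000 × 40.304) / 277.108 = 120.912/277.108 = 0.4363.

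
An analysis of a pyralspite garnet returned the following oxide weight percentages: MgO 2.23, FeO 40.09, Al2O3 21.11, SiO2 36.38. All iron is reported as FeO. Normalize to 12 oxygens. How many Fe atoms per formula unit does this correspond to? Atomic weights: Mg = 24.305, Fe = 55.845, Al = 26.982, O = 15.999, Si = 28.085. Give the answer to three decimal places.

MgO (M=40.304): mol = 0.05533; Mg = 0.05533, O = 0.05533.
FeO (M=71.844): mol = 0.55801; Fe = 0.55801, O = 0.55801.
Al2O3 (M=101.961): mol = 0.20704; Al = 0.41408, O = 0.62112.
SiO2 (M=60.083): mol = 0.60550; Si = 0.60550, O = 1.21100.
ΣO = 2.44546; factor = 12/ΣO = 4.90705.
Fe apfu = 0.55801 × 4.90705 = 2.738.

2.738 Fe apfu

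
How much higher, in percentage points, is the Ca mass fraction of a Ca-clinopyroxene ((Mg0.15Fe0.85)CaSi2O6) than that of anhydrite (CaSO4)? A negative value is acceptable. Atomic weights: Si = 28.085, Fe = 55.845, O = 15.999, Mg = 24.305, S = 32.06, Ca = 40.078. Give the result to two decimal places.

M((Mg0.15Fe0.85)CaSi2O6) = 243.356 g/mol, so wt% Ca = 40.078/243.356 × 100 = 16.47%.
M(CaSO4) = 136.134 g/mol, so wt% Ca = 40.078/136.134 × 100 = 29.44%.
16.47 − 29.44 = -12.97 pp.

-12.97 percentage points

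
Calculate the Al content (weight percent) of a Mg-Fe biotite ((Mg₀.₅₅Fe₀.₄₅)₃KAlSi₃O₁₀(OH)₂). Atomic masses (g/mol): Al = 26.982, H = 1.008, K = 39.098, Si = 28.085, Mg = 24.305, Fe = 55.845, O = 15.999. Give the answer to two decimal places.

Molar mass of (Mg₀.₅₅Fe₀.₄₅)₃KAlSi₃O₁₀(OH)₂: 1.65×24.305 + 1.35×55.845 + 1×39.098 + 1×26.982 + 3×28.085 + 12×15.999 + 2×1.008 = 459.833 g/mol.
Mass of Al per formula unit: 1 × 26.982 = 26.982 g.
Weight fraction Al = 26.982 / 459.833 = 0.0587.

5.87 weight percent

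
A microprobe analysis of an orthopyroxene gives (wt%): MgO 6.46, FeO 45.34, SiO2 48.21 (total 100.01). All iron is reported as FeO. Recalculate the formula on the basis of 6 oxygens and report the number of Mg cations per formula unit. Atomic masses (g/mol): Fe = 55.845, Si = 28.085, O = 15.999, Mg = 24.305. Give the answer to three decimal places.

0.401 Mg apfu

MgO (M=40.304): mol = 0.16028; Mg = 0.16028, O = 0.16028.
FeO (M=71.844): mol = 0.63109; Fe = 0.63109, O = 0.63109.
SiO2 (M=60.083): mol = 0.80239; Si = 0.80239, O = 1.60478.
ΣO = 2.39615; factor = 6/ΣO = 2.50402.
Mg apfu = 0.16028 × 2.50402 = 0.401.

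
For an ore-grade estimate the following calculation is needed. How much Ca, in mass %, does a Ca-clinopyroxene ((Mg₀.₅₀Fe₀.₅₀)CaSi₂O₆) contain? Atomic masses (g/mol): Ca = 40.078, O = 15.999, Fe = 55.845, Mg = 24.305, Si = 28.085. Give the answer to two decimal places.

17.25 mass %

M((Mg₀.₅₀Fe₀.₅₀)CaSi₂O₆) = 232.317 g/mol.
Ca contributes 1 × 40.078 = 40.078 g per mole.
40.078/232.317 = 0.1725 → 17.25%.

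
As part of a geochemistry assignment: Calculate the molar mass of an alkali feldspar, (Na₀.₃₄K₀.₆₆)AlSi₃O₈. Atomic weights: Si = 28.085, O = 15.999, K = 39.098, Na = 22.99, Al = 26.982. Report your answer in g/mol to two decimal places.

272.85 g/mol

Na: 0.34 × 22.99 = 7.8166
K: 0.66 × 39.098 = 25.8047
Al: 1 × 26.982 = 26.9820
Si: 3 × 28.085 = 84.2550
O: 8 × 15.999 = 127.9920
Summing the contributions gives the formula mass.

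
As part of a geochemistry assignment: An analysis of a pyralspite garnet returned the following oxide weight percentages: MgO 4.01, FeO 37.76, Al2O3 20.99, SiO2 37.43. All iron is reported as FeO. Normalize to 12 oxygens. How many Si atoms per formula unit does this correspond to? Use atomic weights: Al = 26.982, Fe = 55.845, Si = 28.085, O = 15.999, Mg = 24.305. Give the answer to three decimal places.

3.004 Si apfu

MgO (M=40.304): mol = 0.09949; Mg = 0.09949, O = 0.09949.
FeO (M=71.844): mol = 0.52558; Fe = 0.52558, O = 0.52558.
Al2O3 (M=101.961): mol = 0.20586; Al = 0.41172, O = 0.61758.
SiO2 (M=60.083): mol = 0.62297; Si = 0.62297, O = 1.24594.
ΣO = 2.48859; factor = 12/ΣO = 4.82201.
Si apfu = 0.62297 × 4.82201 = 3.004.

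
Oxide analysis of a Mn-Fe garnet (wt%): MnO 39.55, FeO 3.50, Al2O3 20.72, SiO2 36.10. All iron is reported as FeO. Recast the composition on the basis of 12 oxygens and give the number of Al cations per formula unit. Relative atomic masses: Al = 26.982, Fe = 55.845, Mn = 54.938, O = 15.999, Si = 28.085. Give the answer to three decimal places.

2.017 Al apfu

MnO: 39.55/70.937 = 0.55754 mol → 0.55754 mol Mn, 0.55754 mol O.
FeO: 3.50/71.844 = 0.04872 mol → 0.04872 mol Fe, 0.04872 mol O.
Al2O3: 20.72/101.961 = 0.20321 mol → 0.40642 mol Al, 0.60963 mol O.
SiO2: 36.10/60.083 = 0.60084 mol → 0.60084 mol Si, 1.20168 mol O.
Total oxygen = 2.41757 mol. Normalization factor = 12/2.41757 = 4.96366.
Al per 12 O = 0.40642 × 4.96366 = 2.017.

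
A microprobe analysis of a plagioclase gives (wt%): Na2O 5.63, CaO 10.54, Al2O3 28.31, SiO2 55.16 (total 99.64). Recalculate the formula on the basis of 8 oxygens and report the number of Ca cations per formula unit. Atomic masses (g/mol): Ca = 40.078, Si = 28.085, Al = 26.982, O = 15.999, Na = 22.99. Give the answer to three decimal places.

0.510 Ca apfu

Na2O: 5.63/61.979 = 0.09084 mol → 0.18168 mol Na, 0.09084 mol O.
CaO: 10.54/56.077 = 0.18796 mol → 0.18796 mol Ca, 0.18796 mol O.
Al2O3: 28.31/101.961 = 0.27766 mol → 0.55532 mol Al, 0.83298 mol O.
SiO2: 55.16/60.083 = 0.91806 mol → 0.91806 mol Si, 1.83612 mol O.
Total oxygen = 2.94790 mol. Normalization factor = 8/2.94790 = 2.71380.
Ca per 8 O = 0.18796 × 2.71380 = 0.510.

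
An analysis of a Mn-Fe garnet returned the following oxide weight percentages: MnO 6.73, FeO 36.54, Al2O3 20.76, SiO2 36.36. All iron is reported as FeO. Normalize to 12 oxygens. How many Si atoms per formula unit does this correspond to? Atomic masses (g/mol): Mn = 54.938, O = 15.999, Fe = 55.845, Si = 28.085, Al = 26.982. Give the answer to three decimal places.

MnO: 6.73/70.937 = 0.09487 mol → 0.09487 mol Mn, 0.09487 mol O.
FeO: 36.54/71.844 = 0.50860 mol → 0.50860 mol Fe, 0.50860 mol O.
Al2O3: 20.76/101.961 = 0.20361 mol → 0.40722 mol Al, 0.61083 mol O.
SiO2: 36.36/60.083 = 0.60516 mol → 0.60516 mol Si, 1.21032 mol O.
Total oxygen = 2.42462 mol. Normalization factor = 12/2.42462 = 4.94923.
Si per 12 O = 0.60516 × 4.94923 = 2.995.

2.995 Si apfu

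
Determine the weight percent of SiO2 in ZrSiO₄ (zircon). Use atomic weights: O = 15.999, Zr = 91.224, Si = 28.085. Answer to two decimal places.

32.78 wt%

Formula mass = 183.305 g/mol.
1 Si → 1.0000 mol SiO2 per formula unit; M(SiO2) = 60.083, so SiO2 mass = 60.083 g.
60.083/183.305 × 100 = 32.78 wt%.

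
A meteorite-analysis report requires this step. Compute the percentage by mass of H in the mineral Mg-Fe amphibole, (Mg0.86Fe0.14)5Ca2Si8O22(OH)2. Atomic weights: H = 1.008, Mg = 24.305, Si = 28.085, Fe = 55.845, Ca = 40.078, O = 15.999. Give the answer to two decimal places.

M((Mg0.86Fe0.14)5Ca2Si8O22(OH)2) = 834.431 g/mol.
H contributes 2 × 1.008 = 2.016 g per mole.
2.016/834.431 = 0.0024 → 0.24%.

0.24 mass %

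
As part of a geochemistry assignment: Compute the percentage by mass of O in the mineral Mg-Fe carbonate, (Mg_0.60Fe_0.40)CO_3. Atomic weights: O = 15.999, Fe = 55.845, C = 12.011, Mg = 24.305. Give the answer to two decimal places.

49.52 weight percent

Molar mass of (Mg_0.60Fe_0.40)CO_3: 0.60*24.305 + 0.40*55.845 + 1*12.011 + 3*15.999 = 96.929 g/mol.
Mass of O per formula unit: 3 × 15.999 = 47.997 g.
Weight fraction O = 47.997 / 96.929 = 0.4952.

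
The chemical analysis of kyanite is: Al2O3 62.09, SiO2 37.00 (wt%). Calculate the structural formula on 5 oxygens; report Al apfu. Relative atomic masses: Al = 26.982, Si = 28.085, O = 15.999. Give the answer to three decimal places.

Al2O3: 62.09/101.961 = 0.60896 mol → 1.21792 mol Al, 1.82688 mol O.
SiO2: 37.00/60.083 = 0.61581 mol → 0.61581 mol Si, 1.23162 mol O.
Total oxygen = 3.05850 mol. Normalization factor = 5/3.05850 = 1.63479.
Al per 5 O = 1.21792 × 1.63479 = 1.991.

1.991 Al apfu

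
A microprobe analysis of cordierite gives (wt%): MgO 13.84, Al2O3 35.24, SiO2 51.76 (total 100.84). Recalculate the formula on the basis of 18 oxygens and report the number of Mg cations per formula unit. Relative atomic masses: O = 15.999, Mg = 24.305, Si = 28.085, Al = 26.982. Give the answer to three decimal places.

1.992 Mg apfu

13.84 wt% MgO ÷ 40.304 g/mol = 0.34339 mol, giving 0.34339 Mg and 0.34339 O.
35.24 wt% Al2O3 ÷ 101.961 g/mol = 0.34562 mol, giving 0.69124 Al and 1.03686 O.
51.76 wt% SiO2 ÷ 60.083 g/mol = 0.86147 mol, giving 0.86147 Si and 1.72294 O.
Oxygen sums to 3.10319; scaling by 18/3.10319 = 5.80048 puts the formula on 18 O.
Mg: 0.34339 × 5.80048 = 1.992 atoms per formula unit.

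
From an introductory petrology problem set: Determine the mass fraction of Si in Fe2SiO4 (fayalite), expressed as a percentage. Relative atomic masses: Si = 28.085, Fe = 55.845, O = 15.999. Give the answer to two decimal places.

Formula mass = 2·55.845 + 1·28.085 + 4·15.999 = 203.771 g/mol, of which 28.085 g is Si.
So Si makes up 28.085/203.771 = 0.1378 of the mass, i.e. 13.78%.

13.78 weight percent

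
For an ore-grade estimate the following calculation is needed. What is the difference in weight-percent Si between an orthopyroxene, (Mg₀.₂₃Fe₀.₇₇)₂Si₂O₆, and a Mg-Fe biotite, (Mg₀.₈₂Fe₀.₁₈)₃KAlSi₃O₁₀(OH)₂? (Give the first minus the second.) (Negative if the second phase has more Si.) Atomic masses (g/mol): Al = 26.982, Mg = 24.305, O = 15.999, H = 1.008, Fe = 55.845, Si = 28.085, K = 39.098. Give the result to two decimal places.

Si in (Mg₀.₂₃Fe₀.₇₇)₂Si₂O₆: molar mass 249.346 g/mol; 2×28.085 = 56.170 g → 22.53 wt%.
Si in (Mg₀.₈₂Fe₀.₁₈)₃KAlSi₃O₁₀(OH)₂: molar mass 434.286 g/mol; 3×28.085 = 84.255 g → 19.40 wt%.
Difference = 22.53 − 19.40 = 3.13 percentage points.

3.13 percentage points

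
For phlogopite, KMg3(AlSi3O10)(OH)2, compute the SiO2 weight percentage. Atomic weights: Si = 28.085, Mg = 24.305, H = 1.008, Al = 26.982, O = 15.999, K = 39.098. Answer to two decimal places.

43.20 wt%

Molar mass of KMg3(AlSi3O10)(OH)2 = 1×39.098 + 3×24.305 + 1×26.982 + 3×28.085 + 12×15.999 + 2×1.008 = 417.254 g/mol.
Each formula unit contains 3 Si, equivalent to 3/1 = 3.0000 mol SiO2.
M(SiO2) = 1×28.085 + 2×15.999 = 60.083 g/mol.
Mass of SiO2 per formula unit = 3.0000 × 60.083 = 180.249 g.
SiO2 wt% = 180.249 / 417.254 × 100 = 43.20%.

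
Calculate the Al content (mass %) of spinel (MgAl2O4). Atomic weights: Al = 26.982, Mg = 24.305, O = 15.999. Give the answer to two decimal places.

Formula mass = 1·24.305 + 2·26.982 + 4·15.999 = 142.265 g/mol, of which 53.964 g is Al.
So Al makes up 53.964/142.265 = 0.3793 of the mass, i.e. 37.93%.

37.93 mass %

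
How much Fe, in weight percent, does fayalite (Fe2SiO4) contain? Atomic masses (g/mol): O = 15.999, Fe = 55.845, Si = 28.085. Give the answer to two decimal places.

Molar mass of Fe2SiO4: 2·55.845 + 1·28.085 + 4·15.999 = 203.771 g/mol.
Mass of Fe per formula unit: 2 × 55.845 = 111.690 g.
Weight fraction Fe = 111.690 / 203.771 = 0.5481.

54.81 weight percent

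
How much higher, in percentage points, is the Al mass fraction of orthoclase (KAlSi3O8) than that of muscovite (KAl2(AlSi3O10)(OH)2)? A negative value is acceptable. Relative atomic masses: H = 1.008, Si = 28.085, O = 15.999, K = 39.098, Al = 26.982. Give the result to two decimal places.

First mineral: 26.982 g Al in 278.327 g formula = 9.69 wt% Al.
Second mineral: 80.946 g Al in 398.303 g formula = 20.32 wt% Al.
9.69% − 20.32% gives a difference of -10.63 percentage points.

-10.63 percentage points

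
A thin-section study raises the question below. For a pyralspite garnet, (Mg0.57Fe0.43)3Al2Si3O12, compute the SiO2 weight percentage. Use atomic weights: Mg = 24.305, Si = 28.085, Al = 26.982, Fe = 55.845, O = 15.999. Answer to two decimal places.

Formula mass = 443.809 g/mol.
3 Si → 3.0000 mol SiO2 per formula unit; M(SiO2) = 60.083, so SiO2 mass = 180.249 g.
180.249/443.809 × 100 = 40.61 wt%.

40.61 wt%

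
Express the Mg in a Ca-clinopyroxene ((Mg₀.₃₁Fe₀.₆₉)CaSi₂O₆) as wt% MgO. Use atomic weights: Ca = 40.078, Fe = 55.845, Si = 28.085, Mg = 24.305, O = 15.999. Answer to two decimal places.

5.24 wt%

Formula mass = 238.310 g/mol.
0.31 Mg → 0.3100 mol MgO per formula unit; M(MgO) = 40.304, so MgO mass = 12.494 g.
12.494/238.310 × 100 = 5.24 wt%.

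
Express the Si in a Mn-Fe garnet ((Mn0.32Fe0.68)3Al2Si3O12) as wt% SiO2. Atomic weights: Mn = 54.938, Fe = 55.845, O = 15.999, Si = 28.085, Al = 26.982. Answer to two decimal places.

36.28 wt%

Formula mass = 496.871 g/mol.
3 Si → 3.0000 mol SiO2 per formula unit; M(SiO2) = 60.083, so SiO2 mass = 180.249 g.
180.249/496.871 × 100 = 36.28 wt%.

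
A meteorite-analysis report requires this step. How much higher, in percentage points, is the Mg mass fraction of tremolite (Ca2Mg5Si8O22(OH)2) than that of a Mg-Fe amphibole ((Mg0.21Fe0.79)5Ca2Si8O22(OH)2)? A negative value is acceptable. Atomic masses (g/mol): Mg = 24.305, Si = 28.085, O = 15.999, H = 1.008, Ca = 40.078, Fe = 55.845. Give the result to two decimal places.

M(Ca2Mg5Si8O22(OH)2) = 812.353 g/mol, so wt% Mg = 121.525/812.353 × 100 = 14.96%.
M((Mg0.21Fe0.79)5Ca2Si8O22(OH)2) = 936.936 g/mol, so wt% Mg = 25.520/936.936 × 100 = 2.72%.
14.96 − 2.72 = 12.24 pp.

12.24 percentage points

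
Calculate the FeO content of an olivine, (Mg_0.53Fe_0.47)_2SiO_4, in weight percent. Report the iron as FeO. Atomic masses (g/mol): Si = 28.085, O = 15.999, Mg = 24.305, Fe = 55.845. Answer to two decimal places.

Formula mass = 170.339 g/mol.
0.94 Fe → 0.9400 mol FeO per formula unit; M(FeO) = 71.844, so FeO mass = 67.533 g.
67.533/170.339 × 100 = 39.65 wt%.

39.65 wt%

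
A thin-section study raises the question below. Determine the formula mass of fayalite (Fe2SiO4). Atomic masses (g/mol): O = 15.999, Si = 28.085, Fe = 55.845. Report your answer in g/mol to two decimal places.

203.77 g/mol

Fe: 2 × 55.845 = 111.6900
Si: 1 × 28.085 = 28.0850
O: 4 × 15.999 = 63.9960
Summing the contributions gives the formula mass.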